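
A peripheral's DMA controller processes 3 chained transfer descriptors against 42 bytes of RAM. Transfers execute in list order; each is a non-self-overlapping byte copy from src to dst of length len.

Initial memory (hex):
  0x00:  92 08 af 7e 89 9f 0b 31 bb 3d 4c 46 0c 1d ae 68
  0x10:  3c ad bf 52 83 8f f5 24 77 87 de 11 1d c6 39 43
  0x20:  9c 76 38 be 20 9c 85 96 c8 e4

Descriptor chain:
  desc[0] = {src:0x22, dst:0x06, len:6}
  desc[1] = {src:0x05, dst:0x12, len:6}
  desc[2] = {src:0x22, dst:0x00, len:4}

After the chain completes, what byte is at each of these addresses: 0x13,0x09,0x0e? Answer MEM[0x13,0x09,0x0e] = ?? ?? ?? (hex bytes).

MEM[0x13,0x09,0x0e] = 38 9c ae

#0 dst[0x06+6] := {0x38,0xbe,0x20,0x9c,0x85,0x96}
#1 dst[0x12+6] := {0x9f,0x38,0xbe,0x20,0x9c,0x85}
#2 dst[0x00+4] := {0x38,0xbe,0x20,0x9c}
query mem[0x13]=0x38, mem[0x09]=0x9c, mem[0x0e]=0xae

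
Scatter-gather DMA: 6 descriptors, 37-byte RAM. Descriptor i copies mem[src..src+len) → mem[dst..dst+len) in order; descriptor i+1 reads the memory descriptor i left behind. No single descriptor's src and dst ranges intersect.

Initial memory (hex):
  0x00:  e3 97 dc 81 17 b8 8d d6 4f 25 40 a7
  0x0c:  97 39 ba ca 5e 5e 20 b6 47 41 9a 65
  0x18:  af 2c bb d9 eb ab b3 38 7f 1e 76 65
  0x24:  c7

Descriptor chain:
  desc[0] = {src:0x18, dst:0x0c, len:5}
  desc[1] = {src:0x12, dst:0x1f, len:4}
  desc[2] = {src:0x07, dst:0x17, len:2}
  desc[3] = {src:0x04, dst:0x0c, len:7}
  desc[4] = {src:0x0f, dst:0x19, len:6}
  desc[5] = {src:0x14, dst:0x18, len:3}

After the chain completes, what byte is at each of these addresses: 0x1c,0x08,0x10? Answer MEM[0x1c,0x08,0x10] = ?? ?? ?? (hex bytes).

D0: mem[0x0c..0x10] <- [af 2c bb d9 eb]
D1: mem[0x1f..0x22] <- [20 b6 47 41]
D2: mem[0x17..0x18] <- [d6 4f]
D3: mem[0x0c..0x12] <- [17 b8 8d d6 4f 25 40]
D4: mem[0x19..0x1e] <- [d6 4f 25 40 b6 47]
D5: mem[0x18..0x1a] <- [47 41 9a]
query mem[0x1c]=0x40, mem[0x08]=0x4f, mem[0x10]=0x4f

MEM[0x1c,0x08,0x10] = 40 4f 4f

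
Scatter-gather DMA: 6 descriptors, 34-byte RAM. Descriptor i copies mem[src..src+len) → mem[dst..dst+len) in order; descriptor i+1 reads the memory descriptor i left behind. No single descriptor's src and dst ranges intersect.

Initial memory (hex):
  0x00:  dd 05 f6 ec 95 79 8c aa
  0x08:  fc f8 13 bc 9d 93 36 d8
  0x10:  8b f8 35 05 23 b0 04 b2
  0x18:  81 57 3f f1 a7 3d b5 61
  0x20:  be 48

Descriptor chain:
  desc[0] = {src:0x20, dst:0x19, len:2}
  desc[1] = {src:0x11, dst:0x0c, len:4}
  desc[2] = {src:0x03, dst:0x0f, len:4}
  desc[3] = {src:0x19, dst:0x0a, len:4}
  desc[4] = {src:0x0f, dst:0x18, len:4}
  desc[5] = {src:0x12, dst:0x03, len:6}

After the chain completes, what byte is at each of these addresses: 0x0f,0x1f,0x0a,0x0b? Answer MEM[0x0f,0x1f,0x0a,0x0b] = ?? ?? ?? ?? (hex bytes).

MEM[0x0f,0x1f,0x0a,0x0b] = ec 61 be 48

[0] 0x20->0x19 len=2 : be 48
[1] 0x11->0x0c len=4 : f8 35 05 23
[2] 0x03->0x0f len=4 : ec 95 79 8c
[3] 0x19->0x0a len=4 : be 48 f1 a7
[4] 0x0f->0x18 len=4 : ec 95 79 8c
[5] 0x12->0x03 len=6 : 8c 05 23 b0 04 b2
query mem[0x0f]=0xec, mem[0x1f]=0x61, mem[0x0a]=0xbe, mem[0x0b]=0x48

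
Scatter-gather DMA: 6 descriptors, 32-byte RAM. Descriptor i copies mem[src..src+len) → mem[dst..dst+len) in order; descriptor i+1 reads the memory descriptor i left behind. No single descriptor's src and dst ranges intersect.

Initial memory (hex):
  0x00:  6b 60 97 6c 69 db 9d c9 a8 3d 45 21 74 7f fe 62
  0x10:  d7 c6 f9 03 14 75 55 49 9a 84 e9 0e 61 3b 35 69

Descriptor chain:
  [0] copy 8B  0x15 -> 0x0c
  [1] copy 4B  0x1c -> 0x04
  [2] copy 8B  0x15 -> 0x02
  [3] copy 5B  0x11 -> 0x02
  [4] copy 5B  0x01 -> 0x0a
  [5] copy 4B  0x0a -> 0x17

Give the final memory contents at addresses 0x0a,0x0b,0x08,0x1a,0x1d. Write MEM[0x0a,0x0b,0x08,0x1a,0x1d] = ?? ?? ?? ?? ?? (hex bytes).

D0: mem[0x0c..0x13] <- [75 55 49 9a 84 e9 0e 61]
D1: mem[0x04..0x07] <- [61 3b 35 69]
D2: mem[0x02..0x09] <- [75 55 49 9a 84 e9 0e 61]
D3: mem[0x02..0x06] <- [e9 0e 61 14 75]
D4: mem[0x0a..0x0e] <- [60 e9 0e 61 14]
D5: mem[0x17..0x1a] <- [60 e9 0e 61]
query mem[0x0a]=0x60, mem[0x0b]=0xe9, mem[0x08]=0x0e, mem[0x1a]=0x61, mem[0x1d]=0x3b

MEM[0x0a,0x0b,0x08,0x1a,0x1d] = 60 e9 0e 61 3b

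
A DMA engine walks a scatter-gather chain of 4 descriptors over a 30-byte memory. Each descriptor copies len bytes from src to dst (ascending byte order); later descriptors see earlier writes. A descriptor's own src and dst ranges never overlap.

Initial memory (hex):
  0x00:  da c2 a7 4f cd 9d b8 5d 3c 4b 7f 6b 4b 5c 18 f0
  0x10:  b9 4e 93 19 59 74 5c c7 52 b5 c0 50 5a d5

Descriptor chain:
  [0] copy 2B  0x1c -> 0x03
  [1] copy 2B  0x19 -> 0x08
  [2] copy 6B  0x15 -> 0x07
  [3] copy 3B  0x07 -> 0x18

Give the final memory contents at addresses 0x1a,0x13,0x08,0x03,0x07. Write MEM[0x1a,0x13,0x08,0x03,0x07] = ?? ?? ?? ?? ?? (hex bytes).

[0] 0x1c->0x03 len=2 : 5a d5
[1] 0x19->0x08 len=2 : b5 c0
[2] 0x15->0x07 len=6 : 74 5c c7 52 b5 c0
[3] 0x07->0x18 len=3 : 74 5c c7
query mem[0x1a]=0xc7, mem[0x13]=0x19, mem[0x08]=0x5c, mem[0x03]=0x5a, mem[0x07]=0x74

MEM[0x1a,0x13,0x08,0x03,0x07] = c7 19 5c 5a 74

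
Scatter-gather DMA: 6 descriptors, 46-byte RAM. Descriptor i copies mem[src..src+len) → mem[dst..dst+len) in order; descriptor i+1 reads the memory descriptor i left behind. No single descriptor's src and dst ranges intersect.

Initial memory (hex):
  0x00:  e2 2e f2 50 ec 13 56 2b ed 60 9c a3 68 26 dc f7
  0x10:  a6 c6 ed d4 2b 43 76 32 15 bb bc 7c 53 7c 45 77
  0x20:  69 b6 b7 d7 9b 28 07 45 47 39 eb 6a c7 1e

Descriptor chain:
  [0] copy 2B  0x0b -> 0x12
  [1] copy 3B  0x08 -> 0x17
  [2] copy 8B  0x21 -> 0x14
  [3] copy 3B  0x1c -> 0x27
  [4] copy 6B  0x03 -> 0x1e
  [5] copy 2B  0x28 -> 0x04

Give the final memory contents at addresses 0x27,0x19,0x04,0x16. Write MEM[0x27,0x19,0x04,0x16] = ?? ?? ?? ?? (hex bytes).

MEM[0x27,0x19,0x04,0x16] = 53 07 7c d7

[0] 0x0b->0x12 len=2 : a3 68
[1] 0x08->0x17 len=3 : ed 60 9c
[2] 0x21->0x14 len=8 : b6 b7 d7 9b 28 07 45 47
[3] 0x1c->0x27 len=3 : 53 7c 45
[4] 0x03->0x1e len=6 : 50 ec 13 56 2b ed
[5] 0x28->0x04 len=2 : 7c 45
query mem[0x27]=0x53, mem[0x19]=0x07, mem[0x04]=0x7c, mem[0x16]=0xd7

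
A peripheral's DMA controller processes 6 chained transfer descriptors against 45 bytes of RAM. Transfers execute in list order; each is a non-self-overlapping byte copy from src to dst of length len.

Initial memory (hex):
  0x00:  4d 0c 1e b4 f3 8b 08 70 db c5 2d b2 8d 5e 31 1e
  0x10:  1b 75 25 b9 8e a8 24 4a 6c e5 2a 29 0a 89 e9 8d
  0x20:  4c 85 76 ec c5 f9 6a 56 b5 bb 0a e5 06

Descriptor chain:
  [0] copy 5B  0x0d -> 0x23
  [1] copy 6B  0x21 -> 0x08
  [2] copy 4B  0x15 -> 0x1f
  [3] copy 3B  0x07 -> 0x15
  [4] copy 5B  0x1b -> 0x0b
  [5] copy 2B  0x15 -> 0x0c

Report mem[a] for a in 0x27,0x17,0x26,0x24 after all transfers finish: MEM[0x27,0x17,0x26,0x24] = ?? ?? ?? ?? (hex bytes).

#0 dst[0x23+5] := {0x5e,0x31,0x1e,0x1b,0x75}
#1 dst[0x08+6] := {0x85,0x76,0x5e,0x31,0x1e,0x1b}
#2 dst[0x1f+4] := {0xa8,0x24,0x4a,0x6c}
#3 dst[0x15+3] := {0x70,0x85,0x76}
#4 dst[0x0b+5] := {0x29,0x0a,0x89,0xe9,0xa8}
#5 dst[0x0c+2] := {0x70,0x85}
query mem[0x27]=0x75, mem[0x17]=0x76, mem[0x26]=0x1b, mem[0x24]=0x31

MEM[0x27,0x17,0x26,0x24] = 75 76 1b 31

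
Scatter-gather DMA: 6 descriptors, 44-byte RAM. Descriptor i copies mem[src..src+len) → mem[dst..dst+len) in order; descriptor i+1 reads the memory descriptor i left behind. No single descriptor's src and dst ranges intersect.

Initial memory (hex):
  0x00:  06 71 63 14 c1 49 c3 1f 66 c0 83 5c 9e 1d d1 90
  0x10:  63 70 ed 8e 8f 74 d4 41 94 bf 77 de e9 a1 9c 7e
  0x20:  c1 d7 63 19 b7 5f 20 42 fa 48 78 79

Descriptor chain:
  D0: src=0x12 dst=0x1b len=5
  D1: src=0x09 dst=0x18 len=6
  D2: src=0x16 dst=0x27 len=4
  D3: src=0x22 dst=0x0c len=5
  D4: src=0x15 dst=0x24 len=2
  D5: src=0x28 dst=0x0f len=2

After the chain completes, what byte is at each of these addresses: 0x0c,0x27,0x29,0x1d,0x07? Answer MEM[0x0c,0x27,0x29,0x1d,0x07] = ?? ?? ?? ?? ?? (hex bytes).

MEM[0x0c,0x27,0x29,0x1d,0x07] = 63 d4 c0 d1 1f

D0: mem[0x1b..0x1f] <- [ed 8e 8f 74 d4]
D1: mem[0x18..0x1d] <- [c0 83 5c 9e 1d d1]
D2: mem[0x27..0x2a] <- [d4 41 c0 83]
D3: mem[0x0c..0x10] <- [63 19 b7 5f 20]
D4: mem[0x24..0x25] <- [74 d4]
D5: mem[0x0f..0x10] <- [41 c0]
query mem[0x0c]=0x63, mem[0x27]=0xd4, mem[0x29]=0xc0, mem[0x1d]=0xd1, mem[0x07]=0x1f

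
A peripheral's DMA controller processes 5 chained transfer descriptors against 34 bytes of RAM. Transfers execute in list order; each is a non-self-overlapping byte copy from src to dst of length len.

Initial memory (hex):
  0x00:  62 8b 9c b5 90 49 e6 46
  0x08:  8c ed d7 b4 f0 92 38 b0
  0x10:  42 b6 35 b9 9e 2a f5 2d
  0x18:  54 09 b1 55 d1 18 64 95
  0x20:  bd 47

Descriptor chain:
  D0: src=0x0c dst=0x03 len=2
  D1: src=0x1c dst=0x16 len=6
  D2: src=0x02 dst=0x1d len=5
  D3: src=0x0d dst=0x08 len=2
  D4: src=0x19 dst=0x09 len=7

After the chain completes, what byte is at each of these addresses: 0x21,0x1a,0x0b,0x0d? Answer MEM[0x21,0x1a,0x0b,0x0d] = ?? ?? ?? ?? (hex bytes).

MEM[0x21,0x1a,0x0b,0x0d] = e6 bd 47 9c

[0] 0x0c->0x03 len=2 : f0 92
[1] 0x1c->0x16 len=6 : d1 18 64 95 bd 47
[2] 0x02->0x1d len=5 : 9c f0 92 49 e6
[3] 0x0d->0x08 len=2 : 92 38
[4] 0x19->0x09 len=7 : 95 bd 47 d1 9c f0 92
query mem[0x21]=0xe6, mem[0x1a]=0xbd, mem[0x0b]=0x47, mem[0x0d]=0x9c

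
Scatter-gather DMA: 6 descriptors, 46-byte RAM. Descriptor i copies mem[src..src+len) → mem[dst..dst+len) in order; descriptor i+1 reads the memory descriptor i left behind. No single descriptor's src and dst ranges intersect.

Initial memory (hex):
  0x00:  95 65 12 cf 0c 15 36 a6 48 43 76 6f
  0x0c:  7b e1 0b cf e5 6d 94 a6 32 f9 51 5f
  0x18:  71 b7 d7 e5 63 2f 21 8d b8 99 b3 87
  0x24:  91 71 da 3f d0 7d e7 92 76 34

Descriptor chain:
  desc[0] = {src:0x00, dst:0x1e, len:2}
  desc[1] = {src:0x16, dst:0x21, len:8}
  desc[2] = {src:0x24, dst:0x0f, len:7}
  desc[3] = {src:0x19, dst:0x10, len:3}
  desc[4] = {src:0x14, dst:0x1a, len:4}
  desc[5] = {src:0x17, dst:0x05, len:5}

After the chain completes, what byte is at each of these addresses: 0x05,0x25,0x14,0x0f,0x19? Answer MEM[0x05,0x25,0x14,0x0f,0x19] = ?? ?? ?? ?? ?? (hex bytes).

  after D0: wrote 2B at 0x1e = 9565
  after D1: wrote 8B at 0x21 = 515f71b7d7e5632f
  after D2: wrote 7B at 0x0f = b7d7e5632f7de7
  after D3: wrote 3B at 0x10 = b7d7e5
  after D4: wrote 4B at 0x1a = 7de7515f
  after D5: wrote 5B at 0x05 = 5f71b77de7
query mem[0x05]=0x5f, mem[0x25]=0xd7, mem[0x14]=0x7d, mem[0x0f]=0xb7, mem[0x19]=0xb7

MEM[0x05,0x25,0x14,0x0f,0x19] = 5f d7 7d b7 b7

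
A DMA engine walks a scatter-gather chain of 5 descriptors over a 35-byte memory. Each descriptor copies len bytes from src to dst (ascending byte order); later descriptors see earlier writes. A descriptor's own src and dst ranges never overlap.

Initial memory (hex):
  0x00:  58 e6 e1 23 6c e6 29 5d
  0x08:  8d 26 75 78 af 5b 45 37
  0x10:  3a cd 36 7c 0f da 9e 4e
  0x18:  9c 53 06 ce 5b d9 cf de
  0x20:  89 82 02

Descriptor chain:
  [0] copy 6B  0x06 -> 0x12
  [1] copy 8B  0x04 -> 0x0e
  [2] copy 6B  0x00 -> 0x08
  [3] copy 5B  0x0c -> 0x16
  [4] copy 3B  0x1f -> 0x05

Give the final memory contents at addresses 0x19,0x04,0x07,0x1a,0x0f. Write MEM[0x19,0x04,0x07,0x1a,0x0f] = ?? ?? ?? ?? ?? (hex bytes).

MEM[0x19,0x04,0x07,0x1a,0x0f] = e6 6c 82 29 e6

[0] 0x06->0x12 len=6 : 29 5d 8d 26 75 78
[1] 0x04->0x0e len=8 : 6c e6 29 5d 8d 26 75 78
[2] 0x00->0x08 len=6 : 58 e6 e1 23 6c e6
[3] 0x0c->0x16 len=5 : 6c e6 6c e6 29
[4] 0x1f->0x05 len=3 : de 89 82
query mem[0x19]=0xe6, mem[0x04]=0x6c, mem[0x07]=0x82, mem[0x1a]=0x29, mem[0x0f]=0xe6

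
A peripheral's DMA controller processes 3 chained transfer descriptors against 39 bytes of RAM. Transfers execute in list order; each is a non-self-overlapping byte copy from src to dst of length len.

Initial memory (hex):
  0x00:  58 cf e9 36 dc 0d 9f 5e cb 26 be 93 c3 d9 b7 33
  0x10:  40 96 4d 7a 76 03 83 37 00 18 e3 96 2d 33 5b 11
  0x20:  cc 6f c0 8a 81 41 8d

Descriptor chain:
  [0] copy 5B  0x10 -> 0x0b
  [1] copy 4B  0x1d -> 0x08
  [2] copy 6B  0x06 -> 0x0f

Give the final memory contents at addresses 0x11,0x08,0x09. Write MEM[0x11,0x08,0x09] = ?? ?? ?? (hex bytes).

  after D0: wrote 5B at 0x0b = 40964d7a76
  after D1: wrote 4B at 0x08 = 335b11cc
  after D2: wrote 6B at 0x0f = 9f5e335b11cc
query mem[0x11]=0x33, mem[0x08]=0x33, mem[0x09]=0x5b

MEM[0x11,0x08,0x09] = 33 33 5b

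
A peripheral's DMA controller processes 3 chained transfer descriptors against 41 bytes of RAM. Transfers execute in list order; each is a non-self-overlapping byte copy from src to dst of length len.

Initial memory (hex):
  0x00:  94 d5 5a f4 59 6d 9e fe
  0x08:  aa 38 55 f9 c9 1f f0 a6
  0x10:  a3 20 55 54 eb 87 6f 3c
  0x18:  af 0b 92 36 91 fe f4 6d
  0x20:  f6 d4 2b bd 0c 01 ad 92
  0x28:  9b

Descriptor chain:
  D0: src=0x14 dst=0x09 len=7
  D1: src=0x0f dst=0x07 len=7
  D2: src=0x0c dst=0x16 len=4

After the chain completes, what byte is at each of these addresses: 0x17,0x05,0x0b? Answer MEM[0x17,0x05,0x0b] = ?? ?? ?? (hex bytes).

MEM[0x17,0x05,0x0b] = 87 6d 54

  after D0: wrote 7B at 0x09 = eb876f3caf0b92
  after D1: wrote 7B at 0x07 = 92a3205554eb87
  after D2: wrote 4B at 0x16 = eb870b92
query mem[0x17]=0x87, mem[0x05]=0x6d, mem[0x0b]=0x54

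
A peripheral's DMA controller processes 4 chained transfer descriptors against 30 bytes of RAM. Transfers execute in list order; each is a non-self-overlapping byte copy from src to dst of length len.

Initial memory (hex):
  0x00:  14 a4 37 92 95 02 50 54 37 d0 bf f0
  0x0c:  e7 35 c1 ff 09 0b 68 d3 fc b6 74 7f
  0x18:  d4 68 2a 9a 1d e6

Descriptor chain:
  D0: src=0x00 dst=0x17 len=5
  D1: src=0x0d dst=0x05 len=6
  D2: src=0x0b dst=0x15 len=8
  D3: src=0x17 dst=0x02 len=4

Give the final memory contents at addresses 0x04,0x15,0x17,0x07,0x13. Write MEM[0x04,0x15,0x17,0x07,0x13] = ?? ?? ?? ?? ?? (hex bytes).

MEM[0x04,0x15,0x17,0x07,0x13] = ff f0 35 ff d3

#0 dst[0x17+5] := {0x14,0xa4,0x37,0x92,0x95}
#1 dst[0x05+6] := {0x35,0xc1,0xff,0x09,0x0b,0x68}
#2 dst[0x15+8] := {0xf0,0xe7,0x35,0xc1,0xff,0x09,0x0b,0x68}
#3 dst[0x02+4] := {0x35,0xc1,0xff,0x09}
query mem[0x04]=0xff, mem[0x15]=0xf0, mem[0x17]=0x35, mem[0x07]=0xff, mem[0x13]=0xd3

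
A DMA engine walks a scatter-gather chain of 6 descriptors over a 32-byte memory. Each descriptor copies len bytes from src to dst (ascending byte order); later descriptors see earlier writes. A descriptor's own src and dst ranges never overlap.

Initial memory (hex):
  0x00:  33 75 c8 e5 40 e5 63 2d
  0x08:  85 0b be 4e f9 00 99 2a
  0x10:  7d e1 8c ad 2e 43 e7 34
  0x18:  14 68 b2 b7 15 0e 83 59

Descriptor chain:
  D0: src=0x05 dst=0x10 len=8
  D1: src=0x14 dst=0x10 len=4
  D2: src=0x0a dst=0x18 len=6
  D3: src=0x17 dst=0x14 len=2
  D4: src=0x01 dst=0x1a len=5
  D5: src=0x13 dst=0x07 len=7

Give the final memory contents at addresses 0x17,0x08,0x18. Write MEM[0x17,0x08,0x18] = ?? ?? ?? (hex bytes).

MEM[0x17,0x08,0x18] = f9 f9 be

[0] 0x05->0x10 len=8 : e5 63 2d 85 0b be 4e f9
[1] 0x14->0x10 len=4 : 0b be 4e f9
[2] 0x0a->0x18 len=6 : be 4e f9 00 99 2a
[3] 0x17->0x14 len=2 : f9 be
[4] 0x01->0x1a len=5 : 75 c8 e5 40 e5
[5] 0x13->0x07 len=7 : f9 f9 be 4e f9 be 4e
query mem[0x17]=0xf9, mem[0x08]=0xf9, mem[0x18]=0xbe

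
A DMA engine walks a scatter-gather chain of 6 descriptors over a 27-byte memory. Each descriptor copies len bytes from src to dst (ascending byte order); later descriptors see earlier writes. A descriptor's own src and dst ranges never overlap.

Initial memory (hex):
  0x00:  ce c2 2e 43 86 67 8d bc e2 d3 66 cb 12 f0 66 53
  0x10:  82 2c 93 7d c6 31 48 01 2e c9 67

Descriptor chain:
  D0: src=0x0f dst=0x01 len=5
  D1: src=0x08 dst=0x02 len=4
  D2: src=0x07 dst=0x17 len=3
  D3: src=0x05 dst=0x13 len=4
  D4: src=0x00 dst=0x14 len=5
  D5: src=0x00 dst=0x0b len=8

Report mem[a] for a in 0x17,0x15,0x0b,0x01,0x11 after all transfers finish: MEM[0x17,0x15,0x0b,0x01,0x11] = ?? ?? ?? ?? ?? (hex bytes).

[0] 0x0f->0x01 len=5 : 53 82 2c 93 7d
[1] 0x08->0x02 len=4 : e2 d3 66 cb
[2] 0x07->0x17 len=3 : bc e2 d3
[3] 0x05->0x13 len=4 : cb 8d bc e2
[4] 0x00->0x14 len=5 : ce 53 e2 d3 66
[5] 0x00->0x0b len=8 : ce 53 e2 d3 66 cb 8d bc
query mem[0x17]=0xd3, mem[0x15]=0x53, mem[0x0b]=0xce, mem[0x01]=0x53, mem[0x11]=0x8d

MEM[0x17,0x15,0x0b,0x01,0x11] = d3 53 ce 53 8d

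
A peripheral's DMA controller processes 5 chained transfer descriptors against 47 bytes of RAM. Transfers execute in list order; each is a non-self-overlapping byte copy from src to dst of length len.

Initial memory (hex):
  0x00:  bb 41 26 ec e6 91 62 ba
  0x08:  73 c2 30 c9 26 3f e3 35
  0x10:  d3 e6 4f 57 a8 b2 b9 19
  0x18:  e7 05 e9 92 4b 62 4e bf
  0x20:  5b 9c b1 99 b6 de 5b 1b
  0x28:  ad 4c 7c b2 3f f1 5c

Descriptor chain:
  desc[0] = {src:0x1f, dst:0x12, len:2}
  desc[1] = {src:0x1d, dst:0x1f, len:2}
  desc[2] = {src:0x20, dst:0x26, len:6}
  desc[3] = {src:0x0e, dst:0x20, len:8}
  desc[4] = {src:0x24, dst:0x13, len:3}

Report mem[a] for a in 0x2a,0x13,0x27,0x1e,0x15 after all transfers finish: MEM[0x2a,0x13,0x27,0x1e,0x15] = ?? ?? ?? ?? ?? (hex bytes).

#0 dst[0x12+2] := {0xbf,0x5b}
#1 dst[0x1f+2] := {0x62,0x4e}
#2 dst[0x26+6] := {0x4e,0x9c,0xb1,0x99,0xb6,0xde}
#3 dst[0x20+8] := {0xe3,0x35,0xd3,0xe6,0xbf,0x5b,0xa8,0xb2}
#4 dst[0x13+3] := {0xbf,0x5b,0xa8}
query mem[0x2a]=0xb6, mem[0x13]=0xbf, mem[0x27]=0xb2, mem[0x1e]=0x4e, mem[0x15]=0xa8

MEM[0x2a,0x13,0x27,0x1e,0x15] = b6 bf b2 4e a8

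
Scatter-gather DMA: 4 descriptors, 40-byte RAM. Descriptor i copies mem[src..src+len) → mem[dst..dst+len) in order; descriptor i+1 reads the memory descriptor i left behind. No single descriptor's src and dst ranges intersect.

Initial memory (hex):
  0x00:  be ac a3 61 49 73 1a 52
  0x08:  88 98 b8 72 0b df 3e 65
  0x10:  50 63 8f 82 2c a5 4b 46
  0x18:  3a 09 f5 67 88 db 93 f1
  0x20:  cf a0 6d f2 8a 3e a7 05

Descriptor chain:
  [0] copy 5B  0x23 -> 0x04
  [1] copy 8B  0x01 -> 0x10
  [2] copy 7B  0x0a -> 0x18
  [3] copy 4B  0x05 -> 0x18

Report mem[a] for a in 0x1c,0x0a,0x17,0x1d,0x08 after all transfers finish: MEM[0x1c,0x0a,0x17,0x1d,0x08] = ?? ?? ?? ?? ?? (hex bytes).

MEM[0x1c,0x0a,0x17,0x1d,0x08] = 3e b8 05 65 05

[0] 0x23->0x04 len=5 : f2 8a 3e a7 05
[1] 0x01->0x10 len=8 : ac a3 61 f2 8a 3e a7 05
[2] 0x0a->0x18 len=7 : b8 72 0b df 3e 65 ac
[3] 0x05->0x18 len=4 : 8a 3e a7 05
query mem[0x1c]=0x3e, mem[0x0a]=0xb8, mem[0x17]=0x05, mem[0x1d]=0x65, mem[0x08]=0x05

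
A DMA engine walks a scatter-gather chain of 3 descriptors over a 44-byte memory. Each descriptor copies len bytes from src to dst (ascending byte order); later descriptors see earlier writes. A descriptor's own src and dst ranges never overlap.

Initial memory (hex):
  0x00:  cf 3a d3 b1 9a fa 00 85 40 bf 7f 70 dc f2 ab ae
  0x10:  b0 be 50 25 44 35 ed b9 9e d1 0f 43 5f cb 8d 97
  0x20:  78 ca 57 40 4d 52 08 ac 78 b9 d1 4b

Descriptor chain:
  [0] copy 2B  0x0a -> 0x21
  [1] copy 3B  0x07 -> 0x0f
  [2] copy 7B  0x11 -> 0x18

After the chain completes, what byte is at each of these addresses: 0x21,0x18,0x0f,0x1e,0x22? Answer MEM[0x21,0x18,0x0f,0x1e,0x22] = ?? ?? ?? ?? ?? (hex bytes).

MEM[0x21,0x18,0x0f,0x1e,0x22] = 7f bf 85 b9 70

D0: mem[0x21..0x22] <- [7f 70]
D1: mem[0x0f..0x11] <- [85 40 bf]
D2: mem[0x18..0x1e] <- [bf 50 25 44 35 ed b9]
query mem[0x21]=0x7f, mem[0x18]=0xbf, mem[0x0f]=0x85, mem[0x1e]=0xb9, mem[0x22]=0x70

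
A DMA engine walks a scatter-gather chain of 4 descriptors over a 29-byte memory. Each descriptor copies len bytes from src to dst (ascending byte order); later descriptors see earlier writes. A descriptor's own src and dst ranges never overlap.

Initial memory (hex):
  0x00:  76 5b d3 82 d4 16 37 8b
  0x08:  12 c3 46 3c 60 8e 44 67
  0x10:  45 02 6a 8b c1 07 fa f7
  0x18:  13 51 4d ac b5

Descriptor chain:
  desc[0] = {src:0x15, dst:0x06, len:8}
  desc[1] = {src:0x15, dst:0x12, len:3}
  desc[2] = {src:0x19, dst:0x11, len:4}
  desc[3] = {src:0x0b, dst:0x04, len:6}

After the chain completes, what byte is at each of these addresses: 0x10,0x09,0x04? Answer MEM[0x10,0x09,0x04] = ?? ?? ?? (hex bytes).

  after D0: wrote 8B at 0x06 = 07faf713514dacb5
  after D1: wrote 3B at 0x12 = 07faf7
  after D2: wrote 4B at 0x11 = 514dacb5
  after D3: wrote 6B at 0x04 = 4dacb5446745
query mem[0x10]=0x45, mem[0x09]=0x45, mem[0x04]=0x4d

MEM[0x10,0x09,0x04] = 45 45 4d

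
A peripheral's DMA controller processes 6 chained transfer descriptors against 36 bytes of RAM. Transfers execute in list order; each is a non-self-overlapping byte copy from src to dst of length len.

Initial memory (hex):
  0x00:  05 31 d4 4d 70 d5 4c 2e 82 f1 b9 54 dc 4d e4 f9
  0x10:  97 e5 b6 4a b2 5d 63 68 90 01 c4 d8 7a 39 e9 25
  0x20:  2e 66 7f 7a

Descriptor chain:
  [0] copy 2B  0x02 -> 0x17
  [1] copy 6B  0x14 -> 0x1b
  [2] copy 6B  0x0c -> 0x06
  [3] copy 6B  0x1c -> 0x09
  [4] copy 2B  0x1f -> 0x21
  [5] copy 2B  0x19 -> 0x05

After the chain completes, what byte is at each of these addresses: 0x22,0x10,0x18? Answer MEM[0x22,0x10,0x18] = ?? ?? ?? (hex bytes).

D0: mem[0x17..0x18] <- [d4 4d]
D1: mem[0x1b..0x20] <- [b2 5d 63 d4 4d 01]
D2: mem[0x06..0x0b] <- [dc 4d e4 f9 97 e5]
D3: mem[0x09..0x0e] <- [5d 63 d4 4d 01 66]
D4: mem[0x21..0x22] <- [4d 01]
D5: mem[0x05..0x06] <- [01 c4]
query mem[0x22]=0x01, mem[0x10]=0x97, mem[0x18]=0x4d

MEM[0x22,0x10,0x18] = 01 97 4d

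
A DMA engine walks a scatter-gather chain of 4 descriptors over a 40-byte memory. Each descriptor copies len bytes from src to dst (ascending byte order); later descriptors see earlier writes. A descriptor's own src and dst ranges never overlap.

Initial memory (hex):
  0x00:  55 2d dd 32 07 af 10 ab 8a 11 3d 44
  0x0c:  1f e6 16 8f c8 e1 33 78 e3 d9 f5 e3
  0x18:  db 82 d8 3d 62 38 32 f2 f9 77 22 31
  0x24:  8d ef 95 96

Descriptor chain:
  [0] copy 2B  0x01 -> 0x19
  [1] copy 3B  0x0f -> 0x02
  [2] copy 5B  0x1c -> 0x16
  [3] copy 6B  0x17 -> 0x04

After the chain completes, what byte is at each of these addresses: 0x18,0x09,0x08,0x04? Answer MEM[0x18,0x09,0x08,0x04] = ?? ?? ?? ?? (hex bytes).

[0] 0x01->0x19 len=2 : 2d dd
[1] 0x0f->0x02 len=3 : 8f c8 e1
[2] 0x1c->0x16 len=5 : 62 38 32 f2 f9
[3] 0x17->0x04 len=6 : 38 32 f2 f9 3d 62
query mem[0x18]=0x32, mem[0x09]=0x62, mem[0x08]=0x3d, mem[0x04]=0x38

MEM[0x18,0x09,0x08,0x04] = 32 62 3d 38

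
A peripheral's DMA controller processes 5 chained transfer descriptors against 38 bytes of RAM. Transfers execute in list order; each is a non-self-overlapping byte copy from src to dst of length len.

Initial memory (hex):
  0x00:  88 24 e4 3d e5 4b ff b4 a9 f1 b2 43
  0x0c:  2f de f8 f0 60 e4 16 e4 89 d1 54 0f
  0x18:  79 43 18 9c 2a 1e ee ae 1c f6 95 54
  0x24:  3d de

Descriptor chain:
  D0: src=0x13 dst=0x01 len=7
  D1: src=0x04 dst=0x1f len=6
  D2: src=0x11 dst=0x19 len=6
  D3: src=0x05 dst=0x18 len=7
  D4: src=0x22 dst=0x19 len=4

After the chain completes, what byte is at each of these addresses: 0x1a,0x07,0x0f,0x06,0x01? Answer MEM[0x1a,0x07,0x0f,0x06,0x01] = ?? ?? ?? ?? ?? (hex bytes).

MEM[0x1a,0x07,0x0f,0x06,0x01] = a9 43 f0 79 e4

#0 dst[0x01+7] := {0xe4,0x89,0xd1,0x54,0x0f,0x79,0x43}
#1 dst[0x1f+6] := {0x54,0x0f,0x79,0x43,0xa9,0xf1}
#2 dst[0x19+6] := {0xe4,0x16,0xe4,0x89,0xd1,0x54}
#3 dst[0x18+7] := {0x0f,0x79,0x43,0xa9,0xf1,0xb2,0x43}
#4 dst[0x19+4] := {0x43,0xa9,0xf1,0xde}
query mem[0x1a]=0xa9, mem[0x07]=0x43, mem[0x0f]=0xf0, mem[0x06]=0x79, mem[0x01]=0xe4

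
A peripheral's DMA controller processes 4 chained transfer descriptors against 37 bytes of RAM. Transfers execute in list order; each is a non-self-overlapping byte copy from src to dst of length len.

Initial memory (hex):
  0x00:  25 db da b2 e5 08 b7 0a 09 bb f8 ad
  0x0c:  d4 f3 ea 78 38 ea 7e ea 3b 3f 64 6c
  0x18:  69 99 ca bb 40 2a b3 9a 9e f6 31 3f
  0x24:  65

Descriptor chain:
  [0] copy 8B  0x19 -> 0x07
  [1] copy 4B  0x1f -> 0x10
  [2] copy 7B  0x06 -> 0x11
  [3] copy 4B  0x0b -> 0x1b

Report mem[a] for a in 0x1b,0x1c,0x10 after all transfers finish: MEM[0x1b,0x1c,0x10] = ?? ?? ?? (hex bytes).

  after D0: wrote 8B at 0x07 = 99cabb402ab39a9e
  after D1: wrote 4B at 0x10 = 9a9ef631
  after D2: wrote 7B at 0x11 = b799cabb402ab3
  after D3: wrote 4B at 0x1b = 2ab39a9e
query mem[0x1b]=0x2a, mem[0x1c]=0xb3, mem[0x10]=0x9a

MEM[0x1b,0x1c,0x10] = 2a b3 9a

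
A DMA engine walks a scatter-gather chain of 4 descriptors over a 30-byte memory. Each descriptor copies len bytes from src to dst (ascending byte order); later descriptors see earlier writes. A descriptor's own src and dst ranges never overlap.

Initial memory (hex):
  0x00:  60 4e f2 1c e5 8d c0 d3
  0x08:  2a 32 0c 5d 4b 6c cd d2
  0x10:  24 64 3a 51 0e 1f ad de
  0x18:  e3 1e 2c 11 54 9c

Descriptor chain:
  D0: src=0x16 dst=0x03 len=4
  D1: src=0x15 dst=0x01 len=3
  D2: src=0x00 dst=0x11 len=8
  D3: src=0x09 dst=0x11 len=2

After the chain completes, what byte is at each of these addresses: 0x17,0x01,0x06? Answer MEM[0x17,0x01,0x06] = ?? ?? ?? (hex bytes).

D0: mem[0x03..0x06] <- [ad de e3 1e]
D1: mem[0x01..0x03] <- [1f ad de]
D2: mem[0x11..0x18] <- [60 1f ad de de e3 1e d3]
D3: mem[0x11..0x12] <- [32 0c]
query mem[0x17]=0x1e, mem[0x01]=0x1f, mem[0x06]=0x1e

MEM[0x17,0x01,0x06] = 1e 1f 1e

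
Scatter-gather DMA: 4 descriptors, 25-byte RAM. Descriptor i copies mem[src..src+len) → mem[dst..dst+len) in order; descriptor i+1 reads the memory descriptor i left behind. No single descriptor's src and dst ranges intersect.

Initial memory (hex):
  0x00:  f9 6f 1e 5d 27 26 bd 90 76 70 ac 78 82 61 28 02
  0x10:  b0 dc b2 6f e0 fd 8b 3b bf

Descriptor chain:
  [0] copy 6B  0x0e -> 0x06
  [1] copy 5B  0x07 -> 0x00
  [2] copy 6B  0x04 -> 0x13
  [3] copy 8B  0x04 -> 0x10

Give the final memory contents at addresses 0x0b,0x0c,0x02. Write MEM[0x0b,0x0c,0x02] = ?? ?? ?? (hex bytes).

  after D0: wrote 6B at 0x06 = 2802b0dcb26f
  after D1: wrote 5B at 0x00 = 02b0dcb26f
  after D2: wrote 6B at 0x13 = 6f262802b0dc
  after D3: wrote 8B at 0x10 = 6f262802b0dcb26f
query mem[0x0b]=0x6f, mem[0x0c]=0x82, mem[0x02]=0xdc

MEM[0x0b,0x0c,0x02] = 6f 82 dc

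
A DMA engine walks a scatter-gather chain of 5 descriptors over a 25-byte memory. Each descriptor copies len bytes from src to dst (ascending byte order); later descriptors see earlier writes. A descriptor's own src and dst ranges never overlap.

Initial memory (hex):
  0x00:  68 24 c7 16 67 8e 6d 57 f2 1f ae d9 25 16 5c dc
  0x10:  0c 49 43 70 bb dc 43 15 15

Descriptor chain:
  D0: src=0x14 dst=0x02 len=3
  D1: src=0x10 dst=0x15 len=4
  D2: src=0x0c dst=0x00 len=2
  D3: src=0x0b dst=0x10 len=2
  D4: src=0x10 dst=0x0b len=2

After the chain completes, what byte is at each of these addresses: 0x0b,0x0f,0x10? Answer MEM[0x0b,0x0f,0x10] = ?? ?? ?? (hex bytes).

MEM[0x0b,0x0f,0x10] = d9 dc d9

  after D0: wrote 3B at 0x02 = bbdc43
  after D1: wrote 4B at 0x15 = 0c494370
  after D2: wrote 2B at 0x00 = 2516
  after D3: wrote 2B at 0x10 = d925
  after D4: wrote 2B at 0x0b = d925
query mem[0x0b]=0xd9, mem[0x0f]=0xdc, mem[0x10]=0xd9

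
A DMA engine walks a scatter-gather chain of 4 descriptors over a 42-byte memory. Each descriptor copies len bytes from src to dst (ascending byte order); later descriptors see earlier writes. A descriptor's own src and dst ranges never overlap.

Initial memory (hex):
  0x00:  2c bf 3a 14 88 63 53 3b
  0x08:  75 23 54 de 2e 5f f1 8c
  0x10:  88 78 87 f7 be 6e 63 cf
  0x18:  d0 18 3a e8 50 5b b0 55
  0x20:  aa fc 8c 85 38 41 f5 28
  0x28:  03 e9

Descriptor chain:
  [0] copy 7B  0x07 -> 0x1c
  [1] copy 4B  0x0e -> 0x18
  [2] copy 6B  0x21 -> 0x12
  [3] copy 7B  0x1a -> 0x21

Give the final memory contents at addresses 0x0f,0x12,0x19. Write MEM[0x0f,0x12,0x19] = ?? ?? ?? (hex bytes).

MEM[0x0f,0x12,0x19] = 8c 2e 8c

[0] 0x07->0x1c len=7 : 3b 75 23 54 de 2e 5f
[1] 0x0e->0x18 len=4 : f1 8c 88 78
[2] 0x21->0x12 len=6 : 2e 5f 85 38 41 f5
[3] 0x1a->0x21 len=7 : 88 78 3b 75 23 54 de
query mem[0x0f]=0x8c, mem[0x12]=0x2e, mem[0x19]=0x8c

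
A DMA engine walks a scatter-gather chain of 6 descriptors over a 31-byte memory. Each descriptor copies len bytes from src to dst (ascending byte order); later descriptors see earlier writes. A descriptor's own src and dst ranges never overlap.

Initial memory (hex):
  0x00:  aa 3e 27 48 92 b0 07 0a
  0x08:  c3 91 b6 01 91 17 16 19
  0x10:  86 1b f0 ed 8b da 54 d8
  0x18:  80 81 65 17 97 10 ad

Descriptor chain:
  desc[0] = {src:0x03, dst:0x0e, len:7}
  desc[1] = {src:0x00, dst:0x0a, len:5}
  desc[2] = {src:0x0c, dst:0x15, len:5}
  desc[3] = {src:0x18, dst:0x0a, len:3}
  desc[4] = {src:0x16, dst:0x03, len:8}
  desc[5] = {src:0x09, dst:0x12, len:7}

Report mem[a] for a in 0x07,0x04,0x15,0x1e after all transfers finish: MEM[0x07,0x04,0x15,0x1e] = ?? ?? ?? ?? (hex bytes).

MEM[0x07,0x04,0x15,0x1e] = 65 92 65 ad

  after D0: wrote 7B at 0x0e = 4892b0070ac391
  after D1: wrote 5B at 0x0a = aa3e274892
  after D2: wrote 5B at 0x15 = 27489292b0
  after D3: wrote 3B at 0x0a = 92b065
  after D4: wrote 8B at 0x03 = 489292b065179710
  after D5: wrote 7B at 0x12 = 9710b065489292
query mem[0x07]=0x65, mem[0x04]=0x92, mem[0x15]=0x65, mem[0x1e]=0xad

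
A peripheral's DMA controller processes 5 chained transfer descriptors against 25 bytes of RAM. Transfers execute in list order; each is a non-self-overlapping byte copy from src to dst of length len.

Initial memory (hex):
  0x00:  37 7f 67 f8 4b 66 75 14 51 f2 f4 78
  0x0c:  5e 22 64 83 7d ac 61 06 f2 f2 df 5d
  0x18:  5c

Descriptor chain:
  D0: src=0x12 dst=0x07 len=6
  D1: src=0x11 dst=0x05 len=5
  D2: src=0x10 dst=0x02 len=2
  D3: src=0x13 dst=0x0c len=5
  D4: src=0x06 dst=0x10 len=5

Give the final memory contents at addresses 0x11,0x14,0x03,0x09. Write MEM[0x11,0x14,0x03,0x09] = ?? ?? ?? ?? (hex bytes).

D0: mem[0x07..0x0c] <- [61 06 f2 f2 df 5d]
D1: mem[0x05..0x09] <- [ac 61 06 f2 f2]
D2: mem[0x02..0x03] <- [7d ac]
D3: mem[0x0c..0x10] <- [06 f2 f2 df 5d]
D4: mem[0x10..0x14] <- [61 06 f2 f2 f2]
query mem[0x11]=0x06, mem[0x14]=0xf2, mem[0x03]=0xac, mem[0x09]=0xf2

MEM[0x11,0x14,0x03,0x09] = 06 f2 ac f2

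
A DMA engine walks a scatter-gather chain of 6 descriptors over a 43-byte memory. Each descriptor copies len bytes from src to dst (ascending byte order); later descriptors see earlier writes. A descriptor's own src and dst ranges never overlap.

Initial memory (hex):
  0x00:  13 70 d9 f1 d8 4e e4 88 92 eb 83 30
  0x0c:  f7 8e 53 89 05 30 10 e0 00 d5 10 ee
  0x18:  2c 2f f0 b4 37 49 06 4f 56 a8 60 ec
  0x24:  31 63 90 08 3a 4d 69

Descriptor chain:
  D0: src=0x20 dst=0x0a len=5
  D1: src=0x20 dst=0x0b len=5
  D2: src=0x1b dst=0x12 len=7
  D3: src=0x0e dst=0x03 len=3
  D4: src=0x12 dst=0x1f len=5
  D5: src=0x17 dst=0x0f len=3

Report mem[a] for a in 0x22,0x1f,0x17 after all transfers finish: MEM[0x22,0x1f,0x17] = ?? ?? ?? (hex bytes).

MEM[0x22,0x1f,0x17] = 06 b4 56

#0 dst[0x0a+5] := {0x56,0xa8,0x60,0xec,0x31}
#1 dst[0x0b+5] := {0x56,0xa8,0x60,0xec,0x31}
#2 dst[0x12+7] := {0xb4,0x37,0x49,0x06,0x4f,0x56,0xa8}
#3 dst[0x03+3] := {0xec,0x31,0x05}
#4 dst[0x1f+5] := {0xb4,0x37,0x49,0x06,0x4f}
#5 dst[0x0f+3] := {0x56,0xa8,0x2f}
query mem[0x22]=0x06, mem[0x1f]=0xb4, mem[0x17]=0x56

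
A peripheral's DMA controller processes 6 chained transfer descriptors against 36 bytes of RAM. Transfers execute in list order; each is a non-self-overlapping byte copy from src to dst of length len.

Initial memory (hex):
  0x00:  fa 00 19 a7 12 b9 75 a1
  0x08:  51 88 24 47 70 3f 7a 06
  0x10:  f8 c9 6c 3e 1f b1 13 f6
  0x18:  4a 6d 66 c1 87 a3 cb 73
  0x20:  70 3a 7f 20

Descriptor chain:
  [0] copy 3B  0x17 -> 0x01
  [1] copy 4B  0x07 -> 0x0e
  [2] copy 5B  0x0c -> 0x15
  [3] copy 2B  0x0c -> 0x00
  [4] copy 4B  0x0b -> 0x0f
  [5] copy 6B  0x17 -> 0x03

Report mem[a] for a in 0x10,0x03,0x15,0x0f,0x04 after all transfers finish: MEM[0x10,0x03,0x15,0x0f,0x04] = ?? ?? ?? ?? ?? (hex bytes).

D0: mem[0x01..0x03] <- [f6 4a 6d]
D1: mem[0x0e..0x11] <- [a1 51 88 24]
D2: mem[0x15..0x19] <- [70 3f a1 51 88]
D3: mem[0x00..0x01] <- [70 3f]
D4: mem[0x0f..0x12] <- [47 70 3f a1]
D5: mem[0x03..0x08] <- [a1 51 88 66 c1 87]
query mem[0x10]=0x70, mem[0x03]=0xa1, mem[0x15]=0x70, mem[0x0f]=0x47, mem[0x04]=0x51

MEM[0x10,0x03,0x15,0x0f,0x04] = 70 a1 70 47 51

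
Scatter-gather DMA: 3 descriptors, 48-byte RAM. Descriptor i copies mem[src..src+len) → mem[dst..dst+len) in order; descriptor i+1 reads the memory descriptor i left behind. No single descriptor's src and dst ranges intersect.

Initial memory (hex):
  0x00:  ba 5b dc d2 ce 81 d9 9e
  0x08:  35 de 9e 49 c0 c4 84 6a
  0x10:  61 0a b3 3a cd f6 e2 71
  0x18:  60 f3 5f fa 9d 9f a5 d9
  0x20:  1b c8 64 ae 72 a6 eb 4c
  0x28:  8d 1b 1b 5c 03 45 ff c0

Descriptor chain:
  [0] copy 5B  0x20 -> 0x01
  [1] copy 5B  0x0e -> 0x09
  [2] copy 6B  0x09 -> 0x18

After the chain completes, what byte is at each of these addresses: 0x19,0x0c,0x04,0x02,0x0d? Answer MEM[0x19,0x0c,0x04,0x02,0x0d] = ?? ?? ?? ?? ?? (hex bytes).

[0] 0x20->0x01 len=5 : 1b c8 64 ae 72
[1] 0x0e->0x09 len=5 : 84 6a 61 0a b3
[2] 0x09->0x18 len=6 : 84 6a 61 0a b3 84
query mem[0x19]=0x6a, mem[0x0c]=0x0a, mem[0x04]=0xae, mem[0x02]=0xc8, mem[0x0d]=0xb3

MEM[0x19,0x0c,0x04,0x02,0x0d] = 6a 0a ae c8 b3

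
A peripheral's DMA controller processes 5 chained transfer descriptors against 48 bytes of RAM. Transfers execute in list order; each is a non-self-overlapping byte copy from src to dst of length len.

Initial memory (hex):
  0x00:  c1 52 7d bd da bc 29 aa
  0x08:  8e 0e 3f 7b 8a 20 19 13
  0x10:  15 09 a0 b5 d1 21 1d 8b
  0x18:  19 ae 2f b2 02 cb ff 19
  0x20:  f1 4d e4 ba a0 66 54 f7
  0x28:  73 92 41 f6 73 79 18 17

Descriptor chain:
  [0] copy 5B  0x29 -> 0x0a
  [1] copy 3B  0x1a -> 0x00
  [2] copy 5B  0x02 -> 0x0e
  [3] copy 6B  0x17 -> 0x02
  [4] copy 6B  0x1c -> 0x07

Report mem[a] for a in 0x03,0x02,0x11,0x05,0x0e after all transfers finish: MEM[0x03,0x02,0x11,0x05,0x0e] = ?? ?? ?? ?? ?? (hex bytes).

MEM[0x03,0x02,0x11,0x05,0x0e] = 19 8b bc 2f 02

[0] 0x29->0x0a len=5 : 92 41 f6 73 79
[1] 0x1a->0x00 len=3 : 2f b2 02
[2] 0x02->0x0e len=5 : 02 bd da bc 29
[3] 0x17->0x02 len=6 : 8b 19 ae 2f b2 02
[4] 0x1c->0x07 len=6 : 02 cb ff 19 f1 4d
query mem[0x03]=0x19, mem[0x02]=0x8b, mem[0x11]=0xbc, mem[0x05]=0x2f, mem[0x0e]=0x02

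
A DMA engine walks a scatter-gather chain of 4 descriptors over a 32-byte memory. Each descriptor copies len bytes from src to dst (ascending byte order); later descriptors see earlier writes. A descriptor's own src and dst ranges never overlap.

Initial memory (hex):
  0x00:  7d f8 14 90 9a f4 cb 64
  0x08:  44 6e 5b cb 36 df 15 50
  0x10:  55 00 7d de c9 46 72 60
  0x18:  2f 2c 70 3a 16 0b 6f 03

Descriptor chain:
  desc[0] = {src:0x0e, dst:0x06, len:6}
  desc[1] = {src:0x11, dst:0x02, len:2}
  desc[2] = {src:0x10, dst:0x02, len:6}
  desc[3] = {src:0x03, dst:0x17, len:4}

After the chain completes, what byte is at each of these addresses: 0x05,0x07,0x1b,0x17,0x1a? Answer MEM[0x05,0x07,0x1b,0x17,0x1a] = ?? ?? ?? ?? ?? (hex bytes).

MEM[0x05,0x07,0x1b,0x17,0x1a] = de 46 3a 00 c9

  after D0: wrote 6B at 0x06 = 155055007dde
  after D1: wrote 2B at 0x02 = 007d
  after D2: wrote 6B at 0x02 = 55007ddec946
  after D3: wrote 4B at 0x17 = 007ddec9
query mem[0x05]=0xde, mem[0x07]=0x46, mem[0x1b]=0x3a, mem[0x17]=0x00, mem[0x1a]=0xc9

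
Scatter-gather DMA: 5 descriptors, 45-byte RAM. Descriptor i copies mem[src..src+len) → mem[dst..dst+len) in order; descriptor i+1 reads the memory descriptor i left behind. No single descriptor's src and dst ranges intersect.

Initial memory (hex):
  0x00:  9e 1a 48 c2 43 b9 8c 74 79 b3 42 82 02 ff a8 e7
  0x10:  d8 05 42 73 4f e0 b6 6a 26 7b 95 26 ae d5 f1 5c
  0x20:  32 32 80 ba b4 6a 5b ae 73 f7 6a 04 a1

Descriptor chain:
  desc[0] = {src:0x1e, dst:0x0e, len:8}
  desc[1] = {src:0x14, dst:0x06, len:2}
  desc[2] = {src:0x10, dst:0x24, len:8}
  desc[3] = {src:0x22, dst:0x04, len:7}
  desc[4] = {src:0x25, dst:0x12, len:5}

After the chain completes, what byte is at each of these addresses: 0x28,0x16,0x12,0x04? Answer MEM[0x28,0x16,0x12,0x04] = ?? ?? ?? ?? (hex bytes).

MEM[0x28,0x16,0x12,0x04] = b4 6a 32 80

[0] 0x1e->0x0e len=8 : f1 5c 32 32 80 ba b4 6a
[1] 0x14->0x06 len=2 : b4 6a
[2] 0x10->0x24 len=8 : 32 32 80 ba b4 6a b6 6a
[3] 0x22->0x04 len=7 : 80 ba 32 32 80 ba b4
[4] 0x25->0x12 len=5 : 32 80 ba b4 6a
query mem[0x28]=0xb4, mem[0x16]=0x6a, mem[0x12]=0x32, mem[0x04]=0x80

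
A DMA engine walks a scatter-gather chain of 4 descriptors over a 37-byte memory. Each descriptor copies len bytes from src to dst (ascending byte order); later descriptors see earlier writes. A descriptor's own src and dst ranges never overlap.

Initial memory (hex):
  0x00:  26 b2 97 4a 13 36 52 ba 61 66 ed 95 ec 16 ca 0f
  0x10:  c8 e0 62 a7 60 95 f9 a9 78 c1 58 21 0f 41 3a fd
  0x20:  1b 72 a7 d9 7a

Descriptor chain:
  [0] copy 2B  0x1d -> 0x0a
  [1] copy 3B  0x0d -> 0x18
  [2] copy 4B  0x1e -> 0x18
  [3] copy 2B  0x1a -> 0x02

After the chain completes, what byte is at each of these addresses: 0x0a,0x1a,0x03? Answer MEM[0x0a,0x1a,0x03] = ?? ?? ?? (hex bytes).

MEM[0x0a,0x1a,0x03] = 41 1b 72

[0] 0x1d->0x0a len=2 : 41 3a
[1] 0x0d->0x18 len=3 : 16 ca 0f
[2] 0x1e->0x18 len=4 : 3a fd 1b 72
[3] 0x1a->0x02 len=2 : 1b 72
query mem[0x0a]=0x41, mem[0x1a]=0x1b, mem[0x03]=0x72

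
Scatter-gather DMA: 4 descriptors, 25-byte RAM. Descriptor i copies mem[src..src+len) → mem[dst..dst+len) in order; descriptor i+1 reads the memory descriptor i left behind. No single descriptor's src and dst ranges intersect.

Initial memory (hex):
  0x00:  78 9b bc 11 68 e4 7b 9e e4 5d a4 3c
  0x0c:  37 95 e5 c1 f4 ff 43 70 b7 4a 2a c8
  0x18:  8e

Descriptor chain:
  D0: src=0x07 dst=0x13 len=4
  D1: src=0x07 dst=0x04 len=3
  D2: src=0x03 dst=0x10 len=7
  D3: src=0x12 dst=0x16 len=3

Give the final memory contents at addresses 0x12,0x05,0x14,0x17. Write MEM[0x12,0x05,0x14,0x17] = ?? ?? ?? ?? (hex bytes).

MEM[0x12,0x05,0x14,0x17] = e4 e4 9e 5d

#0 dst[0x13+4] := {0x9e,0xe4,0x5d,0xa4}
#1 dst[0x04+3] := {0x9e,0xe4,0x5d}
#2 dst[0x10+7] := {0x11,0x9e,0xe4,0x5d,0x9e,0xe4,0x5d}
#3 dst[0x16+3] := {0xe4,0x5d,0x9e}
query mem[0x12]=0xe4, mem[0x05]=0xe4, mem[0x14]=0x9e, mem[0x17]=0x5d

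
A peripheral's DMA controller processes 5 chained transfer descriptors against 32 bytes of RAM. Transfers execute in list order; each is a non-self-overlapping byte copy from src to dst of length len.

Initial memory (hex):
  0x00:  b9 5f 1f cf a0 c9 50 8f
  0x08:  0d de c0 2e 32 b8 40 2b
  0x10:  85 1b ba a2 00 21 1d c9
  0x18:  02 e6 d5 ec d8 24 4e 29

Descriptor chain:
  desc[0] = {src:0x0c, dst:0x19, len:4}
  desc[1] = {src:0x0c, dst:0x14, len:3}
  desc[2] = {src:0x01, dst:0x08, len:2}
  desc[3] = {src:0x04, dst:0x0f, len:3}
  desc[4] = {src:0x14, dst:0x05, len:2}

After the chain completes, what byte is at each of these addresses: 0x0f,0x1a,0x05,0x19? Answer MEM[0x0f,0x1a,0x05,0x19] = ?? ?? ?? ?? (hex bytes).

MEM[0x0f,0x1a,0x05,0x19] = a0 b8 32 32

[0] 0x0c->0x19 len=4 : 32 b8 40 2b
[1] 0x0c->0x14 len=3 : 32 b8 40
[2] 0x01->0x08 len=2 : 5f 1f
[3] 0x04->0x0f len=3 : a0 c9 50
[4] 0x14->0x05 len=2 : 32 b8
query mem[0x0f]=0xa0, mem[0x1a]=0xb8, mem[0x05]=0x32, mem[0x19]=0x32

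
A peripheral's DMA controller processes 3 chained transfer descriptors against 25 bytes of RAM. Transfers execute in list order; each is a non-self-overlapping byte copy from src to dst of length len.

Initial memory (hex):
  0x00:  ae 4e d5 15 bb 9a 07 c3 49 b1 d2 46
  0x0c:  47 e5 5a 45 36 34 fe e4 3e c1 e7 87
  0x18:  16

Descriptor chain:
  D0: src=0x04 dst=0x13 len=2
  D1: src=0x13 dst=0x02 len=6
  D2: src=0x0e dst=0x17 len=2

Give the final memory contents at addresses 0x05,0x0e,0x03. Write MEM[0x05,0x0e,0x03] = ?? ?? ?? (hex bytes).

MEM[0x05,0x0e,0x03] = e7 5a 9a

  after D0: wrote 2B at 0x13 = bb9a
  after D1: wrote 6B at 0x02 = bb9ac1e78716
  after D2: wrote 2B at 0x17 = 5a45
query mem[0x05]=0xe7, mem[0x0e]=0x5a, mem[0x03]=0x9a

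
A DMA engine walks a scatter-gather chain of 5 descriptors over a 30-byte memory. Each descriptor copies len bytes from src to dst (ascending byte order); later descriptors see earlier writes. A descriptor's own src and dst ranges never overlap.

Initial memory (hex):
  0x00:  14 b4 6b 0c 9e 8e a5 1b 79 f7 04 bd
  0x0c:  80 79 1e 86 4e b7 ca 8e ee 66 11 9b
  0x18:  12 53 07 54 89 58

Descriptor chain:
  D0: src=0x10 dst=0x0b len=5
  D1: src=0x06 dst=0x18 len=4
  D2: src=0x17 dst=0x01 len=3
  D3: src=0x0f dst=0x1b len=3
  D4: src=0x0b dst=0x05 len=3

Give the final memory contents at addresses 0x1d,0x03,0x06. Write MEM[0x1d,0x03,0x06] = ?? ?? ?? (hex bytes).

[0] 0x10->0x0b len=5 : 4e b7 ca 8e ee
[1] 0x06->0x18 len=4 : a5 1b 79 f7
[2] 0x17->0x01 len=3 : 9b a5 1b
[3] 0x0f->0x1b len=3 : ee 4e b7
[4] 0x0b->0x05 len=3 : 4e b7 ca
query mem[0x1d]=0xb7, mem[0x03]=0x1b, mem[0x06]=0xb7

MEM[0x1d,0x03,0x06] = b7 1b b7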